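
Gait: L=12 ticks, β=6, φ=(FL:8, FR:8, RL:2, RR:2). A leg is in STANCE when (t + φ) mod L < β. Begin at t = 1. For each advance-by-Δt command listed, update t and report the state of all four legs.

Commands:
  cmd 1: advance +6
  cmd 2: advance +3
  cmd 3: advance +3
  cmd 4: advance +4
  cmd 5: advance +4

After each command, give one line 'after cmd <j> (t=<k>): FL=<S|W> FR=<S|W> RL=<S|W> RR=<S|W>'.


start t=1: FL=W FR=W RL=S RR=S
cmd 1: advance +6 → t=7, phase=(3,3,9,9) → FL=S FR=S RL=W RR=W
cmd 2: advance +3 → t=10, phase=(6,6,0,0) → FL=W FR=W RL=S RR=S
cmd 3: advance +3 → t=13, phase=(9,9,3,3) → FL=W FR=W RL=S RR=S
cmd 4: advance +4 → t=17, phase=(1,1,7,7) → FL=S FR=S RL=W RR=W
cmd 5: advance +4 → t=21, phase=(5,5,11,11) → FL=S FR=S RL=W RR=W

after cmd 1 (t=7): FL=S FR=S RL=W RR=W
after cmd 2 (t=10): FL=W FR=W RL=S RR=S
after cmd 3 (t=13): FL=W FR=W RL=S RR=S
after cmd 4 (t=17): FL=S FR=S RL=W RR=W
after cmd 5 (t=21): FL=S FR=S RL=W RR=W


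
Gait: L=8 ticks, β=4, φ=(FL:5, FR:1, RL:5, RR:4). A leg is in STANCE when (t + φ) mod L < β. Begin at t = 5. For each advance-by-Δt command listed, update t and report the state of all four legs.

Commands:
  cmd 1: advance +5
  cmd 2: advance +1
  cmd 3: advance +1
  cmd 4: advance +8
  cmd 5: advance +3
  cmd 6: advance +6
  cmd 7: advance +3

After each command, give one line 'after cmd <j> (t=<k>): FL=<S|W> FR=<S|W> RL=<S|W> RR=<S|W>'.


start t=5: FL=S FR=W RL=S RR=S
cmd 1: advance +5 → t=10, phase=(7,3,7,6) → FL=W FR=S RL=W RR=W
cmd 2: advance +1 → t=11, phase=(0,4,0,7) → FL=S FR=W RL=S RR=W
cmd 3: advance +1 → t=12, phase=(1,5,1,0) → FL=S FR=W RL=S RR=S
cmd 4: advance +8 → t=20, phase=(1,5,1,0) → FL=S FR=W RL=S RR=S
cmd 5: advance +3 → t=23, phase=(4,0,4,3) → FL=W FR=S RL=W RR=S
cmd 6: advance +6 → t=29, phase=(2,6,2,1) → FL=S FR=W RL=S RR=S
cmd 7: advance +3 → t=32, phase=(5,1,5,4) → FL=W FR=S RL=W RR=W

after cmd 1 (t=10): FL=W FR=S RL=W RR=W
after cmd 2 (t=11): FL=S FR=W RL=S RR=W
after cmd 3 (t=12): FL=S FR=W RL=S RR=S
after cmd 4 (t=20): FL=S FR=W RL=S RR=S
after cmd 5 (t=23): FL=W FR=S RL=W RR=S
after cmd 6 (t=29): FL=S FR=W RL=S RR=S
after cmd 7 (t=32): FL=W FR=S RL=W RR=W


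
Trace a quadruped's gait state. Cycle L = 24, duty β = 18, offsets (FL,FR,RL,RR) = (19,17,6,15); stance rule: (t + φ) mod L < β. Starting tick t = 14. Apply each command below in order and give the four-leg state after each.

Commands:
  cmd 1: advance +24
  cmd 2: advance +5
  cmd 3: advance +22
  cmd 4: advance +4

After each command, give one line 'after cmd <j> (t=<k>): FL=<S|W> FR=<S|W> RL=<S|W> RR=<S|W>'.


after cmd 1 (t=38): FL=S FR=S RL=W RR=S
after cmd 2 (t=43): FL=S FR=S RL=S RR=S
after cmd 3 (t=65): FL=S FR=S RL=W RR=S
after cmd 4 (t=69): FL=S FR=S RL=S RR=S

start t=14: FL=S FR=S RL=W RR=S
cmd 1: advance +24 → t=38, phase=(9,7,20,5) → FL=S FR=S RL=W RR=S
cmd 2: advance +5 → t=43, phase=(14,12,1,10) → FL=S FR=S RL=S RR=S
cmd 3: advance +22 → t=65, phase=(12,10,23,8) → FL=S FR=S RL=W RR=S
cmd 4: advance +4 → t=69, phase=(16,14,3,12) → FL=S FR=S RL=S RR=S


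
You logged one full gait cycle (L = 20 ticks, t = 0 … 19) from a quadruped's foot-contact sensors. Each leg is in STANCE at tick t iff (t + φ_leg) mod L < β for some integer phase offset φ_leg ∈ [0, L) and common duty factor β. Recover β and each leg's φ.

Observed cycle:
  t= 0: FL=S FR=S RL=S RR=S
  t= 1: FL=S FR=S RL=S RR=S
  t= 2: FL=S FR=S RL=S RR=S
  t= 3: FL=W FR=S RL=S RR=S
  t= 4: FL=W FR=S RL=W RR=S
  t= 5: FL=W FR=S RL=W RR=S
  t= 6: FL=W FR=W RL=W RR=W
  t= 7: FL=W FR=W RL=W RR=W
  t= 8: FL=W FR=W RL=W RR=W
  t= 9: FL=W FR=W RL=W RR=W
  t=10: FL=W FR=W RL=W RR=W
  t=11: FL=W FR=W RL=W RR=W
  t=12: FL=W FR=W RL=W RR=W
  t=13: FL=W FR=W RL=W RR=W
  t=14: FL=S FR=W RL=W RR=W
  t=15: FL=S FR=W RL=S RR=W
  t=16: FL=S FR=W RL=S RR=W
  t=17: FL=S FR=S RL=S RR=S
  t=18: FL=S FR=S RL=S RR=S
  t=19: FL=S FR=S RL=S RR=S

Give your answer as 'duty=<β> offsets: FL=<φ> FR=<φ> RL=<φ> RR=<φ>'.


duty β = stance ticks per leg = 9
FL: stance ticks = 9; W→S at t=14 → φ=6
FR: stance ticks = 9; W→S at t=17 → φ=3
RL: stance ticks = 9; W→S at t=15 → φ=5
RR: stance ticks = 9; W→S at t=17 → φ=3

duty=9 offsets: FL=6 FR=3 RL=5 RR=3


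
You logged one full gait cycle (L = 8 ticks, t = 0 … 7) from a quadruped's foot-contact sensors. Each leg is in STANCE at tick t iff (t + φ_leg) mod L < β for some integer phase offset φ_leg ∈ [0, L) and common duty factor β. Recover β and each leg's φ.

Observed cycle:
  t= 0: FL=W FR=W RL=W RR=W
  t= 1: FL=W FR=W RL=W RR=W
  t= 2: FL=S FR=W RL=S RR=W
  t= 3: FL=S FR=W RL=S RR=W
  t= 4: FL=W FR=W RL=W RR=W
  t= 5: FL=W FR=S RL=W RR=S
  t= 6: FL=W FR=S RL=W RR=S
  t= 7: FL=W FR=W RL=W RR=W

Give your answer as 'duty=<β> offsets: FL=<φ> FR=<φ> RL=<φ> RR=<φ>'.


duty β = stance ticks per leg = 2
FL: stance ticks = 2; W→S at t=2 → φ=6
FR: stance ticks = 2; W→S at t=5 → φ=3
RL: stance ticks = 2; W→S at t=2 → φ=6
RR: stance ticks = 2; W→S at t=5 → φ=3

duty=2 offsets: FL=6 FR=3 RL=6 RR=3


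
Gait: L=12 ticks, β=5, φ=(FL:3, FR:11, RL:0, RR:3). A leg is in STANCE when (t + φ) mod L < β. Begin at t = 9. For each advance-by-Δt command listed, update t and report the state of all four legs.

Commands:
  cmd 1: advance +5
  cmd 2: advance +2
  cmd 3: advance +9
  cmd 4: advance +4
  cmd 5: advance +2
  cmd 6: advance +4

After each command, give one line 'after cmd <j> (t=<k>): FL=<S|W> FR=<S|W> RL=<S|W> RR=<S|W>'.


after cmd 1 (t=14): FL=W FR=S RL=S RR=W
after cmd 2 (t=16): FL=W FR=S RL=S RR=W
after cmd 3 (t=25): FL=S FR=S RL=S RR=S
after cmd 4 (t=29): FL=W FR=S RL=W RR=W
after cmd 5 (t=31): FL=W FR=W RL=W RR=W
after cmd 6 (t=35): FL=S FR=W RL=W RR=S

start t=9: FL=S FR=W RL=W RR=S
cmd 1: advance +5 → t=14, phase=(5,1,2,5) → FL=W FR=S RL=S RR=W
cmd 2: advance +2 → t=16, phase=(7,3,4,7) → FL=W FR=S RL=S RR=W
cmd 3: advance +9 → t=25, phase=(4,0,1,4) → FL=S FR=S RL=S RR=S
cmd 4: advance +4 → t=29, phase=(8,4,5,8) → FL=W FR=S RL=W RR=W
cmd 5: advance +2 → t=31, phase=(10,6,7,10) → FL=W FR=W RL=W RR=W
cmd 6: advance +4 → t=35, phase=(2,10,11,2) → FL=S FR=W RL=W RR=S


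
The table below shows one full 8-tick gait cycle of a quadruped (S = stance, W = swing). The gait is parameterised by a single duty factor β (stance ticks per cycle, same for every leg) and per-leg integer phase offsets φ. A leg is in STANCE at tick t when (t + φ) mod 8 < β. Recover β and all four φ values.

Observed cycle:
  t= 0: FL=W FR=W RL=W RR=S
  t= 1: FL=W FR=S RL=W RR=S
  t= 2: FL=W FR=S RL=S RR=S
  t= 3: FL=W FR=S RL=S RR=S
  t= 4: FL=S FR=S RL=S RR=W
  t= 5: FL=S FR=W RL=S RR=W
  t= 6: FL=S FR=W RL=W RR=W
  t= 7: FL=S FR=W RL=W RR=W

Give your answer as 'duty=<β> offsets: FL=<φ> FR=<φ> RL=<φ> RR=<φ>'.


duty β = stance ticks per leg = 4
FL: stance ticks = 4; W→S at t=4 → φ=4
FR: stance ticks = 4; W→S at t=1 → φ=7
RL: stance ticks = 4; W→S at t=2 → φ=6
RR: stance ticks = 4; W→S at t=0 → φ=0

duty=4 offsets: FL=4 FR=7 RL=6 RR=0


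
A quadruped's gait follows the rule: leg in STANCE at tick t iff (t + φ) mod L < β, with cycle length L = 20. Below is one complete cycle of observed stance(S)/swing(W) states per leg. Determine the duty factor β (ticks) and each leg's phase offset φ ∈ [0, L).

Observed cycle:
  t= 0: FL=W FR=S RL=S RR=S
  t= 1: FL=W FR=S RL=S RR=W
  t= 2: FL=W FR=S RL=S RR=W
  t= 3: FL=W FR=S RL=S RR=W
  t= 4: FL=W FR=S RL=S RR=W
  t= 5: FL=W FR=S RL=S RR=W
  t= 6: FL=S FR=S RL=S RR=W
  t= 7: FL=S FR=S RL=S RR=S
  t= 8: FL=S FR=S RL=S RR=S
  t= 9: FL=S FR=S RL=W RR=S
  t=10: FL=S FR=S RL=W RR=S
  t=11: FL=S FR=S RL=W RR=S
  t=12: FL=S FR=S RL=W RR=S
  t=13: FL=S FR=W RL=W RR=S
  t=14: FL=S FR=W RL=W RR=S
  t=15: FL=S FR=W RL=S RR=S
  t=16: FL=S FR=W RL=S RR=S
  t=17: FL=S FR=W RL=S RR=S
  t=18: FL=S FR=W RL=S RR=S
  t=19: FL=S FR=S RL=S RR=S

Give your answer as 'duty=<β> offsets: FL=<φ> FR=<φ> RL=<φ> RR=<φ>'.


duty=14 offsets: FL=14 FR=1 RL=5 RR=13

duty β = stance ticks per leg = 14
FL: stance ticks = 14; W→S at t=6 → φ=14
FR: stance ticks = 14; W→S at t=19 → φ=1
RL: stance ticks = 14; W→S at t=15 → φ=5
RR: stance ticks = 14; W→S at t=7 → φ=13


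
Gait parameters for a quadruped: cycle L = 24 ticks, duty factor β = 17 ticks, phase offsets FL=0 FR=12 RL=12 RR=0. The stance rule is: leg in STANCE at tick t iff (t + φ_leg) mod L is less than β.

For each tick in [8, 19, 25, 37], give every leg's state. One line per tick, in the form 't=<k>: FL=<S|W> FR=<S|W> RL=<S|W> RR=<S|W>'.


t=8: phase=(8,20,20,8) vs β=17 → FL=S FR=W RL=W RR=S
t=19: phase=(19,7,7,19) vs β=17 → FL=W FR=S RL=S RR=W
t=25: phase=(1,13,13,1) vs β=17 → FL=S FR=S RL=S RR=S
t=37: phase=(13,1,1,13) vs β=17 → FL=S FR=S RL=S RR=S

t=8: FL=S FR=W RL=W RR=S
t=19: FL=W FR=S RL=S RR=W
t=25: FL=S FR=S RL=S RR=S
t=37: FL=S FR=S RL=S RR=S


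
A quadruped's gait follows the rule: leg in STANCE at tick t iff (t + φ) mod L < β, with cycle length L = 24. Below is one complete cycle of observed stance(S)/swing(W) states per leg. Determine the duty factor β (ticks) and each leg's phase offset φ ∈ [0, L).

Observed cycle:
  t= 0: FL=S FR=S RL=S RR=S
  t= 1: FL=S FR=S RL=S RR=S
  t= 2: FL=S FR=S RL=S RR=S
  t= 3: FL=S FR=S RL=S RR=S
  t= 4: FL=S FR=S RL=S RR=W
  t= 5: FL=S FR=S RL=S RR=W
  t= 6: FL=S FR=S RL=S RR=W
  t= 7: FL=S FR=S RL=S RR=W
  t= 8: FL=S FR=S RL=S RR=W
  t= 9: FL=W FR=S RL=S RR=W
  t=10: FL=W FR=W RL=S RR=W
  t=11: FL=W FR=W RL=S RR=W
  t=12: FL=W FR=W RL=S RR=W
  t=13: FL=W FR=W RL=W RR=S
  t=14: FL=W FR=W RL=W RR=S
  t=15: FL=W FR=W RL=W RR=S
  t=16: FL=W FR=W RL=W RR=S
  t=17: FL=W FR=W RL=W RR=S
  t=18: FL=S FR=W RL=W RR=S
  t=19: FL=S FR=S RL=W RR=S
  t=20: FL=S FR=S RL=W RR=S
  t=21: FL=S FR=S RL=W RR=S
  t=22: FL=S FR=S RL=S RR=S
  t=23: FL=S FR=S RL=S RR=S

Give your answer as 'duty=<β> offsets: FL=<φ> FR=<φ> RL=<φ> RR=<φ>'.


duty=15 offsets: FL=6 FR=5 RL=2 RR=11

duty β = stance ticks per leg = 15
FL: stance ticks = 15; W→S at t=18 → φ=6
FR: stance ticks = 15; W→S at t=19 → φ=5
RL: stance ticks = 15; W→S at t=22 → φ=2
RR: stance ticks = 15; W→S at t=13 → φ=11


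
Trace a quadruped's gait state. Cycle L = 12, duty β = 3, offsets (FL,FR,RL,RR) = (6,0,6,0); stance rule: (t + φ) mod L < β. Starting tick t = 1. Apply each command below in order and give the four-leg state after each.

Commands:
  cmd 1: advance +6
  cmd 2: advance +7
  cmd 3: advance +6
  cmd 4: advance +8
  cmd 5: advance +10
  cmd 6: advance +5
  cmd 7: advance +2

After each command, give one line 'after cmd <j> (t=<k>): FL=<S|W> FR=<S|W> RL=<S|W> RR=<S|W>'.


start t=1: FL=W FR=S RL=W RR=S
cmd 1: advance +6 → t=7, phase=(1,7,1,7) → FL=S FR=W RL=S RR=W
cmd 2: advance +7 → t=14, phase=(8,2,8,2) → FL=W FR=S RL=W RR=S
cmd 3: advance +6 → t=20, phase=(2,8,2,8) → FL=S FR=W RL=S RR=W
cmd 4: advance +8 → t=28, phase=(10,4,10,4) → FL=W FR=W RL=W RR=W
cmd 5: advance +10 → t=38, phase=(8,2,8,2) → FL=W FR=S RL=W RR=S
cmd 6: advance +5 → t=43, phase=(1,7,1,7) → FL=S FR=W RL=S RR=W
cmd 7: advance +2 → t=45, phase=(3,9,3,9) → FL=W FR=W RL=W RR=W

after cmd 1 (t=7): FL=S FR=W RL=S RR=W
after cmd 2 (t=14): FL=W FR=S RL=W RR=S
after cmd 3 (t=20): FL=S FR=W RL=S RR=W
after cmd 4 (t=28): FL=W FR=W RL=W RR=W
after cmd 5 (t=38): FL=W FR=S RL=W RR=S
after cmd 6 (t=43): FL=S FR=W RL=S RR=W
after cmd 7 (t=45): FL=W FR=W RL=W RR=W


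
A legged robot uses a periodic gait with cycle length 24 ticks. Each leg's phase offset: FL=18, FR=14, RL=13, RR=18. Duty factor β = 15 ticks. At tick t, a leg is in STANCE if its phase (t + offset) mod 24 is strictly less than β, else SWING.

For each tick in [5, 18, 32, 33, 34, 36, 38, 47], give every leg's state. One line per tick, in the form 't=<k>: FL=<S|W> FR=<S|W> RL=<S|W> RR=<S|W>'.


t=5: FL=W FR=W RL=W RR=W
t=18: FL=S FR=S RL=S RR=S
t=32: FL=S FR=W RL=W RR=S
t=33: FL=S FR=W RL=W RR=S
t=34: FL=S FR=S RL=W RR=S
t=36: FL=S FR=S RL=S RR=S
t=38: FL=S FR=S RL=S RR=S
t=47: FL=W FR=S RL=S RR=W

t=5: phase=(23,19,18,23) vs β=15 → FL=W FR=W RL=W RR=W
t=18: phase=(12,8,7,12) vs β=15 → FL=S FR=S RL=S RR=S
t=32: phase=(2,22,21,2) vs β=15 → FL=S FR=W RL=W RR=S
t=33: phase=(3,23,22,3) vs β=15 → FL=S FR=W RL=W RR=S
t=34: phase=(4,0,23,4) vs β=15 → FL=S FR=S RL=W RR=S
t=36: phase=(6,2,1,6) vs β=15 → FL=S FR=S RL=S RR=S
t=38: phase=(8,4,3,8) vs β=15 → FL=S FR=S RL=S RR=S
t=47: phase=(17,13,12,17) vs β=15 → FL=W FR=S RL=S RR=W


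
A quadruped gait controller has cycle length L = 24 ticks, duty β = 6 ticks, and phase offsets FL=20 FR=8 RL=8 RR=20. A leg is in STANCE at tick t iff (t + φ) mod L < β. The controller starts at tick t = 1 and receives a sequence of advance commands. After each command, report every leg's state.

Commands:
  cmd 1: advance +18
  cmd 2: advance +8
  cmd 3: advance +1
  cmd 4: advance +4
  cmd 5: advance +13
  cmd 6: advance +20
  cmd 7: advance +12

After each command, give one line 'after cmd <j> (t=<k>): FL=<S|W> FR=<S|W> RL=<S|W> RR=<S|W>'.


after cmd 1 (t=19): FL=W FR=S RL=S RR=W
after cmd 2 (t=27): FL=W FR=W RL=W RR=W
after cmd 3 (t=28): FL=S FR=W RL=W RR=S
after cmd 4 (t=32): FL=S FR=W RL=W RR=S
after cmd 5 (t=45): FL=W FR=S RL=S RR=W
after cmd 6 (t=65): FL=W FR=S RL=S RR=W
after cmd 7 (t=77): FL=S FR=W RL=W RR=S

start t=1: FL=W FR=W RL=W RR=W
cmd 1: advance +18 → t=19, phase=(15,3,3,15) → FL=W FR=S RL=S RR=W
cmd 2: advance +8 → t=27, phase=(23,11,11,23) → FL=W FR=W RL=W RR=W
cmd 3: advance +1 → t=28, phase=(0,12,12,0) → FL=S FR=W RL=W RR=S
cmd 4: advance +4 → t=32, phase=(4,16,16,4) → FL=S FR=W RL=W RR=S
cmd 5: advance +13 → t=45, phase=(17,5,5,17) → FL=W FR=S RL=S RR=W
cmd 6: advance +20 → t=65, phase=(13,1,1,13) → FL=W FR=S RL=S RR=W
cmd 7: advance +12 → t=77, phase=(1,13,13,1) → FL=S FR=W RL=W RR=S


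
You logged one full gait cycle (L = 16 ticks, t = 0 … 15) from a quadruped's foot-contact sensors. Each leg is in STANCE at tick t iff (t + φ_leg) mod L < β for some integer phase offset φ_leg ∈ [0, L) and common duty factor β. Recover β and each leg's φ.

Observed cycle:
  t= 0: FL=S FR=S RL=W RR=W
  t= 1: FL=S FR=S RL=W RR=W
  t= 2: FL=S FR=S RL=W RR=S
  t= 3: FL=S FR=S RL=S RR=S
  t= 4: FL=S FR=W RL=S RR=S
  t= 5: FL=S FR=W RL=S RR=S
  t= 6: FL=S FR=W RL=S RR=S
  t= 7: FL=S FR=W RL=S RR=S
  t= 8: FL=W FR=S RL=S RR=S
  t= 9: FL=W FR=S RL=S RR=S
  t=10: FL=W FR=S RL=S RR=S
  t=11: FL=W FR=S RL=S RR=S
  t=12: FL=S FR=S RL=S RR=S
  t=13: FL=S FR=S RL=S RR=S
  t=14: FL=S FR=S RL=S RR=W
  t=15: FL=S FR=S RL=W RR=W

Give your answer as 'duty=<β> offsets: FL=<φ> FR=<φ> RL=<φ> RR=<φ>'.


duty β = stance ticks per leg = 12
FL: stance ticks = 12; W→S at t=12 → φ=4
FR: stance ticks = 12; W→S at t=8 → φ=8
RL: stance ticks = 12; W→S at t=3 → φ=13
RR: stance ticks = 12; W→S at t=2 → φ=14

duty=12 offsets: FL=4 FR=8 RL=13 RR=14


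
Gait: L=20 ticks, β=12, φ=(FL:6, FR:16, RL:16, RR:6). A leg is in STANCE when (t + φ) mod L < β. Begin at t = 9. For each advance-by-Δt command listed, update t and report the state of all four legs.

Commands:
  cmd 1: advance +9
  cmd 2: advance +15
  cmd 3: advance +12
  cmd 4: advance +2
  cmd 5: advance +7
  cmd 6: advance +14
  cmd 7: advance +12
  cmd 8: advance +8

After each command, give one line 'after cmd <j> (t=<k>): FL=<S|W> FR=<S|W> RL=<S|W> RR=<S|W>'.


after cmd 1 (t=18): FL=S FR=W RL=W RR=S
after cmd 2 (t=33): FL=W FR=S RL=S RR=W
after cmd 3 (t=45): FL=S FR=S RL=S RR=S
after cmd 4 (t=47): FL=W FR=S RL=S RR=W
after cmd 5 (t=54): FL=S FR=S RL=S RR=S
after cmd 6 (t=68): FL=W FR=S RL=S RR=W
after cmd 7 (t=80): FL=S FR=W RL=W RR=S
after cmd 8 (t=88): FL=W FR=S RL=S RR=W

start t=9: FL=W FR=S RL=S RR=W
cmd 1: advance +9 → t=18, phase=(4,14,14,4) → FL=S FR=W RL=W RR=S
cmd 2: advance +15 → t=33, phase=(19,9,9,19) → FL=W FR=S RL=S RR=W
cmd 3: advance +12 → t=45, phase=(11,1,1,11) → FL=S FR=S RL=S RR=S
cmd 4: advance +2 → t=47, phase=(13,3,3,13) → FL=W FR=S RL=S RR=W
cmd 5: advance +7 → t=54, phase=(0,10,10,0) → FL=S FR=S RL=S RR=S
cmd 6: advance +14 → t=68, phase=(14,4,4,14) → FL=W FR=S RL=S RR=W
cmd 7: advance +12 → t=80, phase=(6,16,16,6) → FL=S FR=W RL=W RR=S
cmd 8: advance +8 → t=88, phase=(14,4,4,14) → FL=W FR=S RL=S RR=W


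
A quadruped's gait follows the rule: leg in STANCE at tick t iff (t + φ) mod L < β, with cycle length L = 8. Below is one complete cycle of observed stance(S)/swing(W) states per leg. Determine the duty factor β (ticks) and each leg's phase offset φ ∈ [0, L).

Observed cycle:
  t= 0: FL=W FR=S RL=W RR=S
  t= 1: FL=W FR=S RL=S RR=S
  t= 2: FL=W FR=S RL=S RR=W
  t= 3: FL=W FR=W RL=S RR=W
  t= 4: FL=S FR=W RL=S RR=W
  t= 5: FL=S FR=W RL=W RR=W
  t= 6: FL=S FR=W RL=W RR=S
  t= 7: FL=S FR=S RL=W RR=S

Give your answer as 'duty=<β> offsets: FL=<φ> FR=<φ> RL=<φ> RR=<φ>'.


duty=4 offsets: FL=4 FR=1 RL=7 RR=2

duty β = stance ticks per leg = 4
FL: stance ticks = 4; W→S at t=4 → φ=4
FR: stance ticks = 4; W→S at t=7 → φ=1
RL: stance ticks = 4; W→S at t=1 → φ=7
RR: stance ticks = 4; W→S at t=6 → φ=2


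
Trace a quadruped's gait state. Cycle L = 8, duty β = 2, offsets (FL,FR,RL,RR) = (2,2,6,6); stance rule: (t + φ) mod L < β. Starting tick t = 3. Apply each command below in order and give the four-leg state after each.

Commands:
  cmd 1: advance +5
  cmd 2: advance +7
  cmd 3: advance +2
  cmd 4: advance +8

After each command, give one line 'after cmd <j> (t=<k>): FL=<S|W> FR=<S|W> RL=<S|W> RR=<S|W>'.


after cmd 1 (t=8): FL=W FR=W RL=W RR=W
after cmd 2 (t=15): FL=S FR=S RL=W RR=W
after cmd 3 (t=17): FL=W FR=W RL=W RR=W
after cmd 4 (t=25): FL=W FR=W RL=W RR=W

start t=3: FL=W FR=W RL=S RR=S
cmd 1: advance +5 → t=8, phase=(2,2,6,6) → FL=W FR=W RL=W RR=W
cmd 2: advance +7 → t=15, phase=(1,1,5,5) → FL=S FR=S RL=W RR=W
cmd 3: advance +2 → t=17, phase=(3,3,7,7) → FL=W FR=W RL=W RR=W
cmd 4: advance +8 → t=25, phase=(3,3,7,7) → FL=W FR=W RL=W RR=W


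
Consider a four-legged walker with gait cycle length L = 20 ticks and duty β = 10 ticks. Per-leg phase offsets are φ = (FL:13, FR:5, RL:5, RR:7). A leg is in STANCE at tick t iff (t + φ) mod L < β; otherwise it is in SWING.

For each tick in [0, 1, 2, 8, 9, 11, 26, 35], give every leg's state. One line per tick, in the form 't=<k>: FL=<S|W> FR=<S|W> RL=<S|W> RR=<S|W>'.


t=0: phase=(13,5,5,7) vs β=10 → FL=W FR=S RL=S RR=S
t=1: phase=(14,6,6,8) vs β=10 → FL=W FR=S RL=S RR=S
t=2: phase=(15,7,7,9) vs β=10 → FL=W FR=S RL=S RR=S
t=8: phase=(1,13,13,15) vs β=10 → FL=S FR=W RL=W RR=W
t=9: phase=(2,14,14,16) vs β=10 → FL=S FR=W RL=W RR=W
t=11: phase=(4,16,16,18) vs β=10 → FL=S FR=W RL=W RR=W
t=26: phase=(19,11,11,13) vs β=10 → FL=W FR=W RL=W RR=W
t=35: phase=(8,0,0,2) vs β=10 → FL=S FR=S RL=S RR=S

t=0: FL=W FR=S RL=S RR=S
t=1: FL=W FR=S RL=S RR=S
t=2: FL=W FR=S RL=S RR=S
t=8: FL=S FR=W RL=W RR=W
t=9: FL=S FR=W RL=W RR=W
t=11: FL=S FR=W RL=W RR=W
t=26: FL=W FR=W RL=W RR=W
t=35: FL=S FR=S RL=S RR=S


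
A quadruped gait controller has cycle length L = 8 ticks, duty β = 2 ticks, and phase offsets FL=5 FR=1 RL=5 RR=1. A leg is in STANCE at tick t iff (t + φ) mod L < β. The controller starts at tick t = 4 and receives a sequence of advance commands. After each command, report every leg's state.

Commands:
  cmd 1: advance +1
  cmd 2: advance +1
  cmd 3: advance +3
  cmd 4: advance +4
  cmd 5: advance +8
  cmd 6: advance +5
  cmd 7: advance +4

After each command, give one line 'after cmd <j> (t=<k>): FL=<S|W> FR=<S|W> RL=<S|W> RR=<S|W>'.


start t=4: FL=S FR=W RL=S RR=W
cmd 1: advance +1 → t=5, phase=(2,6,2,6) → FL=W FR=W RL=W RR=W
cmd 2: advance +1 → t=6, phase=(3,7,3,7) → FL=W FR=W RL=W RR=W
cmd 3: advance +3 → t=9, phase=(6,2,6,2) → FL=W FR=W RL=W RR=W
cmd 4: advance +4 → t=13, phase=(2,6,2,6) → FL=W FR=W RL=W RR=W
cmd 5: advance +8 → t=21, phase=(2,6,2,6) → FL=W FR=W RL=W RR=W
cmd 6: advance +5 → t=26, phase=(7,3,7,3) → FL=W FR=W RL=W RR=W
cmd 7: advance +4 → t=30, phase=(3,7,3,7) → FL=W FR=W RL=W RR=W

after cmd 1 (t=5): FL=W FR=W RL=W RR=W
after cmd 2 (t=6): FL=W FR=W RL=W RR=W
after cmd 3 (t=9): FL=W FR=W RL=W RR=W
after cmd 4 (t=13): FL=W FR=W RL=W RR=W
after cmd 5 (t=21): FL=W FR=W RL=W RR=W
after cmd 6 (t=26): FL=W FR=W RL=W RR=W
after cmd 7 (t=30): FL=W FR=W RL=W RR=W


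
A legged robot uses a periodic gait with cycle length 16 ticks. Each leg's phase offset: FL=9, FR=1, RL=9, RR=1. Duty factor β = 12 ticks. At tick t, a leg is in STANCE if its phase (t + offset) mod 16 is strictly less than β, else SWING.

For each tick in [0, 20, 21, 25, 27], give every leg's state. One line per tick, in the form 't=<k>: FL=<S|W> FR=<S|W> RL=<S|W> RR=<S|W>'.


t=0: FL=S FR=S RL=S RR=S
t=20: FL=W FR=S RL=W RR=S
t=21: FL=W FR=S RL=W RR=S
t=25: FL=S FR=S RL=S RR=S
t=27: FL=S FR=W RL=S RR=W

t=0: phase=(9,1,9,1) vs β=12 → FL=S FR=S RL=S RR=S
t=20: phase=(13,5,13,5) vs β=12 → FL=W FR=S RL=W RR=S
t=21: phase=(14,6,14,6) vs β=12 → FL=W FR=S RL=W RR=S
t=25: phase=(2,10,2,10) vs β=12 → FL=S FR=S RL=S RR=S
t=27: phase=(4,12,4,12) vs β=12 → FL=S FR=W RL=S RR=W


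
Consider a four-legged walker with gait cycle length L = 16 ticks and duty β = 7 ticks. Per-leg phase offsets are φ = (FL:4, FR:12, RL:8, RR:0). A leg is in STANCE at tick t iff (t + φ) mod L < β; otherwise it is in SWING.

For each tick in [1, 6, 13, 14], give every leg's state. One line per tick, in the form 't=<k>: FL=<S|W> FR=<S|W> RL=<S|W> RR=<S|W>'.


t=1: phase=(5,13,9,1) vs β=7 → FL=S FR=W RL=W RR=S
t=6: phase=(10,2,14,6) vs β=7 → FL=W FR=S RL=W RR=S
t=13: phase=(1,9,5,13) vs β=7 → FL=S FR=W RL=S RR=W
t=14: phase=(2,10,6,14) vs β=7 → FL=S FR=W RL=S RR=W

t=1: FL=S FR=W RL=W RR=S
t=6: FL=W FR=S RL=W RR=S
t=13: FL=S FR=W RL=S RR=W
t=14: FL=S FR=W RL=S RR=W


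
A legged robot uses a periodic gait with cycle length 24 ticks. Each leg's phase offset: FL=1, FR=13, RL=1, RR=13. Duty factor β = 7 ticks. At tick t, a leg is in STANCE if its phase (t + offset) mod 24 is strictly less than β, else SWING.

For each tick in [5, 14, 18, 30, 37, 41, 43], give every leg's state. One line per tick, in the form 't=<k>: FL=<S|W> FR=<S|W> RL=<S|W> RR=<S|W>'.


t=5: phase=(6,18,6,18) vs β=7 → FL=S FR=W RL=S RR=W
t=14: phase=(15,3,15,3) vs β=7 → FL=W FR=S RL=W RR=S
t=18: phase=(19,7,19,7) vs β=7 → FL=W FR=W RL=W RR=W
t=30: phase=(7,19,7,19) vs β=7 → FL=W FR=W RL=W RR=W
t=37: phase=(14,2,14,2) vs β=7 → FL=W FR=S RL=W RR=S
t=41: phase=(18,6,18,6) vs β=7 → FL=W FR=S RL=W RR=S
t=43: phase=(20,8,20,8) vs β=7 → FL=W FR=W RL=W RR=W

t=5: FL=S FR=W RL=S RR=W
t=14: FL=W FR=S RL=W RR=S
t=18: FL=W FR=W RL=W RR=W
t=30: FL=W FR=W RL=W RR=W
t=37: FL=W FR=S RL=W RR=S
t=41: FL=W FR=S RL=W RR=S
t=43: FL=W FR=W RL=W RR=W


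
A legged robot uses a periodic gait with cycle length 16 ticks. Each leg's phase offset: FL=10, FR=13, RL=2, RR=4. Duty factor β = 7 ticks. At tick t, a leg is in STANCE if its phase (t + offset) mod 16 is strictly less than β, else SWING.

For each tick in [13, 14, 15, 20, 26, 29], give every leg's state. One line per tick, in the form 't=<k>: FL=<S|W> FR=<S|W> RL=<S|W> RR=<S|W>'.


t=13: phase=(7,10,15,1) vs β=7 → FL=W FR=W RL=W RR=S
t=14: phase=(8,11,0,2) vs β=7 → FL=W FR=W RL=S RR=S
t=15: phase=(9,12,1,3) vs β=7 → FL=W FR=W RL=S RR=S
t=20: phase=(14,1,6,8) vs β=7 → FL=W FR=S RL=S RR=W
t=26: phase=(4,7,12,14) vs β=7 → FL=S FR=W RL=W RR=W
t=29: phase=(7,10,15,1) vs β=7 → FL=W FR=W RL=W RR=S

t=13: FL=W FR=W RL=W RR=S
t=14: FL=W FR=W RL=S RR=S
t=15: FL=W FR=W RL=S RR=S
t=20: FL=W FR=S RL=S RR=W
t=26: FL=S FR=W RL=W RR=W
t=29: FL=W FR=W RL=W RR=S


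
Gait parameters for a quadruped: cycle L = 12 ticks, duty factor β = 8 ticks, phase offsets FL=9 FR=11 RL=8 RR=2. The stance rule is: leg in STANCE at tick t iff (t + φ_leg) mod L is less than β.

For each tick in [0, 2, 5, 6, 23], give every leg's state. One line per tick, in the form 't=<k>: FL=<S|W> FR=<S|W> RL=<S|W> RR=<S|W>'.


t=0: phase=(9,11,8,2) vs β=8 → FL=W FR=W RL=W RR=S
t=2: phase=(11,1,10,4) vs β=8 → FL=W FR=S RL=W RR=S
t=5: phase=(2,4,1,7) vs β=8 → FL=S FR=S RL=S RR=S
t=6: phase=(3,5,2,8) vs β=8 → FL=S FR=S RL=S RR=W
t=23: phase=(8,10,7,1) vs β=8 → FL=W FR=W RL=S RR=S

t=0: FL=W FR=W RL=W RR=S
t=2: FL=W FR=S RL=W RR=S
t=5: FL=S FR=S RL=S RR=S
t=6: FL=S FR=S RL=S RR=W
t=23: FL=W FR=W RL=S RR=S


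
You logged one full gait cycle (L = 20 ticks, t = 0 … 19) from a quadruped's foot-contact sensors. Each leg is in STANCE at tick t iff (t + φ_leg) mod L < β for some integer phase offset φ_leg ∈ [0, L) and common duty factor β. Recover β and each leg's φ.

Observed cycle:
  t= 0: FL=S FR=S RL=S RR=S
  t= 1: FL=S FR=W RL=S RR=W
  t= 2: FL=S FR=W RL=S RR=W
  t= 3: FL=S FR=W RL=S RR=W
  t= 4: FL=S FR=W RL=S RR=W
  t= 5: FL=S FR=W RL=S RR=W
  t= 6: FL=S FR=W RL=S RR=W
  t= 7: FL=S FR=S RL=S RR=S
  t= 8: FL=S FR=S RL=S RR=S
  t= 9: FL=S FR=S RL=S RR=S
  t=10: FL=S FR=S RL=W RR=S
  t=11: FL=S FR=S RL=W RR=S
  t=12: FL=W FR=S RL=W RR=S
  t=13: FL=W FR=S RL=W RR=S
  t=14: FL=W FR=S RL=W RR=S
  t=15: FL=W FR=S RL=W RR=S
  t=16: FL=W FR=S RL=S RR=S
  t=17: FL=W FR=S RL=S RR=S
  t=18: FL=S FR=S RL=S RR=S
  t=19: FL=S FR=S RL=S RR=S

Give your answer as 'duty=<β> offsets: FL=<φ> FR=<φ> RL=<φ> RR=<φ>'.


duty=14 offsets: FL=2 FR=13 RL=4 RR=13

duty β = stance ticks per leg = 14
FL: stance ticks = 14; W→S at t=18 → φ=2
FR: stance ticks = 14; W→S at t=7 → φ=13
RL: stance ticks = 14; W→S at t=16 → φ=4
RR: stance ticks = 14; W→S at t=7 → φ=13


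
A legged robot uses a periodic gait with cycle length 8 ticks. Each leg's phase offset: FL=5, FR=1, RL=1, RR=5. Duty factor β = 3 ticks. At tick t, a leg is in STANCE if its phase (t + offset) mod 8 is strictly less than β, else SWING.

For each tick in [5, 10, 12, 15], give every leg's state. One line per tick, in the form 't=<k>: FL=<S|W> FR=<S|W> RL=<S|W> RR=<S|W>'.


t=5: FL=S FR=W RL=W RR=S
t=10: FL=W FR=W RL=W RR=W
t=12: FL=S FR=W RL=W RR=S
t=15: FL=W FR=S RL=S RR=W

t=5: phase=(2,6,6,2) vs β=3 → FL=S FR=W RL=W RR=S
t=10: phase=(7,3,3,7) vs β=3 → FL=W FR=W RL=W RR=W
t=12: phase=(1,5,5,1) vs β=3 → FL=S FR=W RL=W RR=S
t=15: phase=(4,0,0,4) vs β=3 → FL=W FR=S RL=S RR=W


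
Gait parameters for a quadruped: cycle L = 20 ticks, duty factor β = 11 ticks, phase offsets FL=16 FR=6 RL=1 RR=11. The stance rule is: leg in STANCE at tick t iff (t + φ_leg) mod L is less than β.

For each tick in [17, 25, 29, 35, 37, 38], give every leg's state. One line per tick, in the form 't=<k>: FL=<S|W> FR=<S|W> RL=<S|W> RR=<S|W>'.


t=17: FL=W FR=S RL=W RR=S
t=25: FL=S FR=W RL=S RR=W
t=29: FL=S FR=W RL=S RR=S
t=35: FL=W FR=S RL=W RR=S
t=37: FL=W FR=S RL=W RR=S
t=38: FL=W FR=S RL=W RR=S

t=17: phase=(13,3,18,8) vs β=11 → FL=W FR=S RL=W RR=S
t=25: phase=(1,11,6,16) vs β=11 → FL=S FR=W RL=S RR=W
t=29: phase=(5,15,10,0) vs β=11 → FL=S FR=W RL=S RR=S
t=35: phase=(11,1,16,6) vs β=11 → FL=W FR=S RL=W RR=S
t=37: phase=(13,3,18,8) vs β=11 → FL=W FR=S RL=W RR=S
t=38: phase=(14,4,19,9) vs β=11 → FL=W FR=S RL=W RR=S


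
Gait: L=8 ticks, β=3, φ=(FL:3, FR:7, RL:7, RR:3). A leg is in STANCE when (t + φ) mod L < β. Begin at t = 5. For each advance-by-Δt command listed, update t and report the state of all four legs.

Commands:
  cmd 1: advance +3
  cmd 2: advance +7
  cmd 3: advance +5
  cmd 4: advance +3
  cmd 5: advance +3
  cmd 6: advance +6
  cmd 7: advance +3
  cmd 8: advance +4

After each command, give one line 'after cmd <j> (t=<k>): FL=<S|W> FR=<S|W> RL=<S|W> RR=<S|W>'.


after cmd 1 (t=8): FL=W FR=W RL=W RR=W
after cmd 2 (t=15): FL=S FR=W RL=W RR=S
after cmd 3 (t=20): FL=W FR=W RL=W RR=W
after cmd 4 (t=23): FL=S FR=W RL=W RR=S
after cmd 5 (t=26): FL=W FR=S RL=S RR=W
after cmd 6 (t=32): FL=W FR=W RL=W RR=W
after cmd 7 (t=35): FL=W FR=S RL=S RR=W
after cmd 8 (t=39): FL=S FR=W RL=W RR=S

start t=5: FL=S FR=W RL=W RR=S
cmd 1: advance +3 → t=8, phase=(3,7,7,3) → FL=W FR=W RL=W RR=W
cmd 2: advance +7 → t=15, phase=(2,6,6,2) → FL=S FR=W RL=W RR=S
cmd 3: advance +5 → t=20, phase=(7,3,3,7) → FL=W FR=W RL=W RR=W
cmd 4: advance +3 → t=23, phase=(2,6,6,2) → FL=S FR=W RL=W RR=S
cmd 5: advance +3 → t=26, phase=(5,1,1,5) → FL=W FR=S RL=S RR=W
cmd 6: advance +6 → t=32, phase=(3,7,7,3) → FL=W FR=W RL=W RR=W
cmd 7: advance +3 → t=35, phase=(6,2,2,6) → FL=W FR=S RL=S RR=W
cmd 8: advance +4 → t=39, phase=(2,6,6,2) → FL=S FR=W RL=W RR=S


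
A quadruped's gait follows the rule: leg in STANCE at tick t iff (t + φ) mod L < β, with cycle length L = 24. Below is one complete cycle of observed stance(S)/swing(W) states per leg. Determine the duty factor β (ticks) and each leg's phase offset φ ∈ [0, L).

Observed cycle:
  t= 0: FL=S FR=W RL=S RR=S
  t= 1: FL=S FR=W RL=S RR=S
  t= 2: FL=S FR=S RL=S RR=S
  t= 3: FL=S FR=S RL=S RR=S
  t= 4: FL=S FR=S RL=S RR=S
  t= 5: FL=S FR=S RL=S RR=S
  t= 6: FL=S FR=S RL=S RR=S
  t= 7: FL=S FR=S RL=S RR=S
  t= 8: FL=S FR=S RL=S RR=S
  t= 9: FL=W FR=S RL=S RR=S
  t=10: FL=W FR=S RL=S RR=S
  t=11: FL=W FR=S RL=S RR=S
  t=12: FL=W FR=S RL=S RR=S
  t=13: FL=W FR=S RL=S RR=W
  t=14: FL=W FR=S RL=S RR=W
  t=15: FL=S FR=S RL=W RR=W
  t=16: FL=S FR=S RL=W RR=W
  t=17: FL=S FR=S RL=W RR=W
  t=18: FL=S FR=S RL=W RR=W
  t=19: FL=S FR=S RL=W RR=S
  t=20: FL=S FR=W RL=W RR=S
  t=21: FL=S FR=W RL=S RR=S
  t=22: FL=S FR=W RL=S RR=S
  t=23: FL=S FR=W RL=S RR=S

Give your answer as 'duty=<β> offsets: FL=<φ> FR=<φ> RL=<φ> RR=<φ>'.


duty=18 offsets: FL=9 FR=22 RL=3 RR=5

duty β = stance ticks per leg = 18
FL: stance ticks = 18; W→S at t=15 → φ=9
FR: stance ticks = 18; W→S at t=2 → φ=22
RL: stance ticks = 18; W→S at t=21 → φ=3
RR: stance ticks = 18; W→S at t=19 → φ=5


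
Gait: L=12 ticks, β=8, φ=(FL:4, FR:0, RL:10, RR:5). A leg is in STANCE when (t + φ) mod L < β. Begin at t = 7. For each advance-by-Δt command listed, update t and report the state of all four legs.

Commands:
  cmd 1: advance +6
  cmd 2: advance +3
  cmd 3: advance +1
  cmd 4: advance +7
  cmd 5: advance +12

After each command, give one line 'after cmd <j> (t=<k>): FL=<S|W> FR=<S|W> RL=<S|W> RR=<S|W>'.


after cmd 1 (t=13): FL=S FR=S RL=W RR=S
after cmd 2 (t=16): FL=W FR=S RL=S RR=W
after cmd 3 (t=17): FL=W FR=S RL=S RR=W
after cmd 4 (t=24): FL=S FR=S RL=W RR=S
after cmd 5 (t=36): FL=S FR=S RL=W RR=S

start t=7: FL=W FR=S RL=S RR=S
cmd 1: advance +6 → t=13, phase=(5,1,11,6) → FL=S FR=S RL=W RR=S
cmd 2: advance +3 → t=16, phase=(8,4,2,9) → FL=W FR=S RL=S RR=W
cmd 3: advance +1 → t=17, phase=(9,5,3,10) → FL=W FR=S RL=S RR=W
cmd 4: advance +7 → t=24, phase=(4,0,10,5) → FL=S FR=S RL=W RR=S
cmd 5: advance +12 → t=36, phase=(4,0,10,5) → FL=S FR=S RL=W RR=S


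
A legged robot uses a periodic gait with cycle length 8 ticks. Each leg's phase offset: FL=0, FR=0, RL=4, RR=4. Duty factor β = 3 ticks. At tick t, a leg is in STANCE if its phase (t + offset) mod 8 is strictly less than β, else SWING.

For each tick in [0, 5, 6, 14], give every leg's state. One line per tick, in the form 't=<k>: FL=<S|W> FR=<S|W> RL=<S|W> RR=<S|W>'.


t=0: phase=(0,0,4,4) vs β=3 → FL=S FR=S RL=W RR=W
t=5: phase=(5,5,1,1) vs β=3 → FL=W FR=W RL=S RR=S
t=6: phase=(6,6,2,2) vs β=3 → FL=W FR=W RL=S RR=S
t=14: phase=(6,6,2,2) vs β=3 → FL=W FR=W RL=S RR=S

t=0: FL=S FR=S RL=W RR=W
t=5: FL=W FR=W RL=S RR=S
t=6: FL=W FR=W RL=S RR=S
t=14: FL=W FR=W RL=S RR=S


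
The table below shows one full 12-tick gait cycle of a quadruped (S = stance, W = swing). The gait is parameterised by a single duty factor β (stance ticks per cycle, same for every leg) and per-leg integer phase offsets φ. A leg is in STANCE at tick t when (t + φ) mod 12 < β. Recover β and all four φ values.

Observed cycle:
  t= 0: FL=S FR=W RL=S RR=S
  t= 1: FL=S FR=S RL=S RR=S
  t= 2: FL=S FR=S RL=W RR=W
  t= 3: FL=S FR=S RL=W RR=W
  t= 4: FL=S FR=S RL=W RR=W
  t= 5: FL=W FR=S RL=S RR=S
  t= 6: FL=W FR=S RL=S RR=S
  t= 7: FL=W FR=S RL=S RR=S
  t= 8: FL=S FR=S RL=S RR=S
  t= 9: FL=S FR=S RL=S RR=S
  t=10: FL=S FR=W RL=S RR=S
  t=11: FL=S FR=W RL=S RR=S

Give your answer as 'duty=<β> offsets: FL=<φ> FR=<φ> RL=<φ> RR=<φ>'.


duty=9 offsets: FL=4 FR=11 RL=7 RR=7

duty β = stance ticks per leg = 9
FL: stance ticks = 9; W→S at t=8 → φ=4
FR: stance ticks = 9; W→S at t=1 → φ=11
RL: stance ticks = 9; W→S at t=5 → φ=7
RR: stance ticks = 9; W→S at t=5 → φ=7


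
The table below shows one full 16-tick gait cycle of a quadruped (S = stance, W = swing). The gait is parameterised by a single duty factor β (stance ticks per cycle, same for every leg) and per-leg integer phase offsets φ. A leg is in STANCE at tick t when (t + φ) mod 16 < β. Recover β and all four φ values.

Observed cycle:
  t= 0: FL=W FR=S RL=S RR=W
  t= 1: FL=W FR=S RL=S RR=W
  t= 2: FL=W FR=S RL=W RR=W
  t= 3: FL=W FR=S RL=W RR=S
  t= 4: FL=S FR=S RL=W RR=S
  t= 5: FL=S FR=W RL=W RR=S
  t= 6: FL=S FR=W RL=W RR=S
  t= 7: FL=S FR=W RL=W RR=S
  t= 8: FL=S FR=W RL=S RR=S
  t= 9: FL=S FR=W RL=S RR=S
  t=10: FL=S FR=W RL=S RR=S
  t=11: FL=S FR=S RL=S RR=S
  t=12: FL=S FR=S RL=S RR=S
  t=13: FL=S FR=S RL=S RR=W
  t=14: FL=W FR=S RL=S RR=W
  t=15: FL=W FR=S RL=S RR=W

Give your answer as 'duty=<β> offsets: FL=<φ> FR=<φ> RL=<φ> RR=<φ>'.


duty β = stance ticks per leg = 10
FL: stance ticks = 10; W→S at t=4 → φ=12
FR: stance ticks = 10; W→S at t=11 → φ=5
RL: stance ticks = 10; W→S at t=8 → φ=8
RR: stance ticks = 10; W→S at t=3 → φ=13

duty=10 offsets: FL=12 FR=5 RL=8 RR=13


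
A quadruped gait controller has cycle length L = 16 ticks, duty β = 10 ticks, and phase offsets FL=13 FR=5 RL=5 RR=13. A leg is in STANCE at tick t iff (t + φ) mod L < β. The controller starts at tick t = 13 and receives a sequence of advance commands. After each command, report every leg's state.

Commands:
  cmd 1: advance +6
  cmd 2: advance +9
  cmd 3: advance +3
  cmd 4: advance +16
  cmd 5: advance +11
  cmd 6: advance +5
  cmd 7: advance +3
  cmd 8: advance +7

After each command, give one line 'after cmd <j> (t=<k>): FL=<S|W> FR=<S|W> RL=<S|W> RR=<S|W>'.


start t=13: FL=W FR=S RL=S RR=W
cmd 1: advance +6 → t=19, phase=(0,8,8,0) → FL=S FR=S RL=S RR=S
cmd 2: advance +9 → t=28, phase=(9,1,1,9) → FL=S FR=S RL=S RR=S
cmd 3: advance +3 → t=31, phase=(12,4,4,12) → FL=W FR=S RL=S RR=W
cmd 4: advance +16 → t=47, phase=(12,4,4,12) → FL=W FR=S RL=S RR=W
cmd 5: advance +11 → t=58, phase=(7,15,15,7) → FL=S FR=W RL=W RR=S
cmd 6: advance +5 → t=63, phase=(12,4,4,12) → FL=W FR=S RL=S RR=W
cmd 7: advance +3 → t=66, phase=(15,7,7,15) → FL=W FR=S RL=S RR=W
cmd 8: advance +7 → t=73, phase=(6,14,14,6) → FL=S FR=W RL=W RR=S

after cmd 1 (t=19): FL=S FR=S RL=S RR=S
after cmd 2 (t=28): FL=S FR=S RL=S RR=S
after cmd 3 (t=31): FL=W FR=S RL=S RR=W
after cmd 4 (t=47): FL=W FR=S RL=S RR=W
after cmd 5 (t=58): FL=S FR=W RL=W RR=S
after cmd 6 (t=63): FL=W FR=S RL=S RR=W
after cmd 7 (t=66): FL=W FR=S RL=S RR=W
after cmd 8 (t=73): FL=S FR=W RL=W RR=S


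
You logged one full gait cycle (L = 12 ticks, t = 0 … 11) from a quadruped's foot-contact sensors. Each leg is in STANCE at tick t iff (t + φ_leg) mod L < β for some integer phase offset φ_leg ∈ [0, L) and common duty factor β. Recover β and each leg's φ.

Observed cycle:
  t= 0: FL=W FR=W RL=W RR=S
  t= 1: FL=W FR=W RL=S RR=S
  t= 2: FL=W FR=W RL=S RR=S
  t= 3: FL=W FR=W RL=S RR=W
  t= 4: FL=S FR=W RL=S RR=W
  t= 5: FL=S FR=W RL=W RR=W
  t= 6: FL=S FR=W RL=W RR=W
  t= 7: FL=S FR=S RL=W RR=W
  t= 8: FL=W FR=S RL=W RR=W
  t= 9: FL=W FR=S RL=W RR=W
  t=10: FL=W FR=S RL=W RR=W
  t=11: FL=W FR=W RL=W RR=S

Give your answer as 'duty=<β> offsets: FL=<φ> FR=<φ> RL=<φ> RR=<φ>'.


duty=4 offsets: FL=8 FR=5 RL=11 RR=1

duty β = stance ticks per leg = 4
FL: stance ticks = 4; W→S at t=4 → φ=8
FR: stance ticks = 4; W→S at t=7 → φ=5
RL: stance ticks = 4; W→S at t=1 → φ=11
RR: stance ticks = 4; W→S at t=11 → φ=1


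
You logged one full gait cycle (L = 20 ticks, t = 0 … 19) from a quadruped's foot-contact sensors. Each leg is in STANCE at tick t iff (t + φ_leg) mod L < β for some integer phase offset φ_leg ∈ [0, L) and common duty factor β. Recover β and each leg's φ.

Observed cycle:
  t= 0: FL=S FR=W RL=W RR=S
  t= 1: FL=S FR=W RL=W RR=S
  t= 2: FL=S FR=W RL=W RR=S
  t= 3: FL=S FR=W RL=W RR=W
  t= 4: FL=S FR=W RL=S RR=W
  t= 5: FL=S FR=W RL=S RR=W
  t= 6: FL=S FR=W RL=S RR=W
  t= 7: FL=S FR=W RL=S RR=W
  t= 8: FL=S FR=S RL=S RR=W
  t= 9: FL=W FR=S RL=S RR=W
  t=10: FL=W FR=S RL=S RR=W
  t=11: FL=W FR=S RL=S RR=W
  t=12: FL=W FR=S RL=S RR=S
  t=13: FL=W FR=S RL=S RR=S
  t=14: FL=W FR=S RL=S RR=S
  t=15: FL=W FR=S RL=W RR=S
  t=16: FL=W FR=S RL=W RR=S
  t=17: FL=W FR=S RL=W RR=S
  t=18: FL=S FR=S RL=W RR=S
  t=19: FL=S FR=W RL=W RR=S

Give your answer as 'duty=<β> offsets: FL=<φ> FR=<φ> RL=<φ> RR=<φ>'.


duty=11 offsets: FL=2 FR=12 RL=16 RR=8

duty β = stance ticks per leg = 11
FL: stance ticks = 11; W→S at t=18 → φ=2
FR: stance ticks = 11; W→S at t=8 → φ=12
RL: stance ticks = 11; W→S at t=4 → φ=16
RR: stance ticks = 11; W→S at t=12 → φ=8


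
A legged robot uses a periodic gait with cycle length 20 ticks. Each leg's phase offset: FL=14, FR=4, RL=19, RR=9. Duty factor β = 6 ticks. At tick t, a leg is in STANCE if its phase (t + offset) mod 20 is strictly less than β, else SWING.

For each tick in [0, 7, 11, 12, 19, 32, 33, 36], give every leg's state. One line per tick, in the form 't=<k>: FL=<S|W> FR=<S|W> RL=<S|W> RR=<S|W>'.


t=0: phase=(14,4,19,9) vs β=6 → FL=W FR=S RL=W RR=W
t=7: phase=(1,11,6,16) vs β=6 → FL=S FR=W RL=W RR=W
t=11: phase=(5,15,10,0) vs β=6 → FL=S FR=W RL=W RR=S
t=12: phase=(6,16,11,1) vs β=6 → FL=W FR=W RL=W RR=S
t=19: phase=(13,3,18,8) vs β=6 → FL=W FR=S RL=W RR=W
t=32: phase=(6,16,11,1) vs β=6 → FL=W FR=W RL=W RR=S
t=33: phase=(7,17,12,2) vs β=6 → FL=W FR=W RL=W RR=S
t=36: phase=(10,0,15,5) vs β=6 → FL=W FR=S RL=W RR=S

t=0: FL=W FR=S RL=W RR=W
t=7: FL=S FR=W RL=W RR=W
t=11: FL=S FR=W RL=W RR=S
t=12: FL=W FR=W RL=W RR=S
t=19: FL=W FR=S RL=W RR=W
t=32: FL=W FR=W RL=W RR=S
t=33: FL=W FR=W RL=W RR=S
t=36: FL=W FR=S RL=W RR=S


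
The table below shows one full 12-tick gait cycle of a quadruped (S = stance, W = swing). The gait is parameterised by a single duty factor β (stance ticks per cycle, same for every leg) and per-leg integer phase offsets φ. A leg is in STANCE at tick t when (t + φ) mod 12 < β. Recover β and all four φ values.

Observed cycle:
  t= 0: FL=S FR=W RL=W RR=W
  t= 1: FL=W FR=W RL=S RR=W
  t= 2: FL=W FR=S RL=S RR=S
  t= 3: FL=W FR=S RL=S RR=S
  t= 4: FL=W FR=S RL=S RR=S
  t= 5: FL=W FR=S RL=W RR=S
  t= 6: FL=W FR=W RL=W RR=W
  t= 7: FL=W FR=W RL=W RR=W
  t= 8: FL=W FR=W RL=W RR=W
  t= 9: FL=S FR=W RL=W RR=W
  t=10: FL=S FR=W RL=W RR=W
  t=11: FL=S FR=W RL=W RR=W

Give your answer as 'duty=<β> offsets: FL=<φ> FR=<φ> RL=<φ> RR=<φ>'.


duty=4 offsets: FL=3 FR=10 RL=11 RR=10

duty β = stance ticks per leg = 4
FL: stance ticks = 4; W→S at t=9 → φ=3
FR: stance ticks = 4; W→S at t=2 → φ=10
RL: stance ticks = 4; W→S at t=1 → φ=11
RR: stance ticks = 4; W→S at t=2 → φ=10


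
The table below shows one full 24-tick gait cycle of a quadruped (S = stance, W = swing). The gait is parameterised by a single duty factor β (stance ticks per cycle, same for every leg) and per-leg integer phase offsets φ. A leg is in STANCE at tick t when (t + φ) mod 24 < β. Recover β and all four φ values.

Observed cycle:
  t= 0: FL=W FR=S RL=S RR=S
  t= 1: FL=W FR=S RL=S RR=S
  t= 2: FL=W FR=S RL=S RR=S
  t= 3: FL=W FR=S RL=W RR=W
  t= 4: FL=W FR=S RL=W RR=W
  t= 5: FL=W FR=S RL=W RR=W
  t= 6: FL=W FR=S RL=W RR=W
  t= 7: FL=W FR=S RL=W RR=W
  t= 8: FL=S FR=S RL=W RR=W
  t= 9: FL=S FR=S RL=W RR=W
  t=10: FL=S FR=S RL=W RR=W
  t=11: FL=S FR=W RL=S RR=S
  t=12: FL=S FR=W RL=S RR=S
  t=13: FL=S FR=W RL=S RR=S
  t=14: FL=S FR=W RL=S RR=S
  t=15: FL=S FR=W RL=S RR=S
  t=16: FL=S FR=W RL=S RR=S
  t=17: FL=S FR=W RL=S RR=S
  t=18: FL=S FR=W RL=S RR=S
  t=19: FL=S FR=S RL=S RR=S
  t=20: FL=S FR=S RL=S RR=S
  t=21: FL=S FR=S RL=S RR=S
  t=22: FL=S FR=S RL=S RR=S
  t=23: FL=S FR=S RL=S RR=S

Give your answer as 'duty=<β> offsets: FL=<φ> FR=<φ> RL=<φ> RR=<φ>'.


duty=16 offsets: FL=16 FR=5 RL=13 RR=13

duty β = stance ticks per leg = 16
FL: stance ticks = 16; W→S at t=8 → φ=16
FR: stance ticks = 16; W→S at t=19 → φ=5
RL: stance ticks = 16; W→S at t=11 → φ=13
RR: stance ticks = 16; W→S at t=11 → φ=13
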